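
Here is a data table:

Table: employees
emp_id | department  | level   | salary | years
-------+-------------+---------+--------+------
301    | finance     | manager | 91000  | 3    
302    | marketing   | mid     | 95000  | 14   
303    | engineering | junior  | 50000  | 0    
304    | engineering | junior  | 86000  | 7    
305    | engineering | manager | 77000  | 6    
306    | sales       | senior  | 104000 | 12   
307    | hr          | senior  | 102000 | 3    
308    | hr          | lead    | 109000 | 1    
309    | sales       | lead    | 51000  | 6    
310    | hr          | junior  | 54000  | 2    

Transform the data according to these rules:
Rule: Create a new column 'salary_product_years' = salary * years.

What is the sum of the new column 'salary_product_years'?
4744000

Step 1: For each record, compute salary * years
Example calculations:
  91000 * 3 = 273000
  95000 * 14 = 1330000
  50000 * 0 = 0
  ...
Step 2: Sum all derived values
Step 3: Total = 4744000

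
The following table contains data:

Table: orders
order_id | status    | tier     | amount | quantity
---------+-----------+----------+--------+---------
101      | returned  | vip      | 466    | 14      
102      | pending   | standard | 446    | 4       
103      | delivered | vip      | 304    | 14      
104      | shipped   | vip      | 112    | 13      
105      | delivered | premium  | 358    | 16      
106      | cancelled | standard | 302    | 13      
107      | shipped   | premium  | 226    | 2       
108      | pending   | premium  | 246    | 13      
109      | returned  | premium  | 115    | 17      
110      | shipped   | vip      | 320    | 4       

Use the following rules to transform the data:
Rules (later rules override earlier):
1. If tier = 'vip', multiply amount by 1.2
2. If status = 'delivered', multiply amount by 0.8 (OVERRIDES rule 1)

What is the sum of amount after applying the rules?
2942.2

Step 1: Rule 2 takes priority for records with status = 'delivered'
  - 2 records: 662 × 0.8 = 529.6
Step 2: Rule 1 applies to remaining records with tier = 'vip'
  - 3 records: 898 × 1.2 = 1077.6
Step 3: Other records unchanged: 1335
Step 4: Final sum = 529.6 + 1077.6 + 1335 = 2942.2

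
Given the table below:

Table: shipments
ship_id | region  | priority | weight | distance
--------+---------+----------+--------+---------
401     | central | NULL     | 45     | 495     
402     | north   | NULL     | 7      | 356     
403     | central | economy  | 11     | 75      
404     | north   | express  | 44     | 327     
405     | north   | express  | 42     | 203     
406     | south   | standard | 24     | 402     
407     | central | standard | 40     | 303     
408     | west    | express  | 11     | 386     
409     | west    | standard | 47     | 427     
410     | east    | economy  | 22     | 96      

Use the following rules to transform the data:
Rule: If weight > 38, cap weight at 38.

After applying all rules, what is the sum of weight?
265

Step 1: 5 records have weight > 38
Step 2: These records originally summed to 218
Step 3: After capping: 5 × 38 = 190
Step 4: Unaffected records sum: 75
Step 5: Final sum = 190 + 75 = 265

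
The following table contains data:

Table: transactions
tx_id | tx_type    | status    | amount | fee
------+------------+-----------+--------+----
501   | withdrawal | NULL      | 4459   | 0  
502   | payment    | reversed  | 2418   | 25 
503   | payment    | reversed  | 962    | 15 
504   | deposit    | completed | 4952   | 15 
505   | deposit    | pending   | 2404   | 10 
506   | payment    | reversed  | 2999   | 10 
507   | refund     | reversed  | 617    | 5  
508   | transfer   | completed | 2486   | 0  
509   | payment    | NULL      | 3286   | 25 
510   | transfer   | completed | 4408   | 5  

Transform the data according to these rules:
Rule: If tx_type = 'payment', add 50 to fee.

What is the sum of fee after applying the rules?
310

Step 1: Count records where tx_type = 'payment': 4
Step 2: Total bonus added: 4 × 50 = 200
Step 3: Original sum of fee: 110
Step 4: Final sum = 110 + 200 = 310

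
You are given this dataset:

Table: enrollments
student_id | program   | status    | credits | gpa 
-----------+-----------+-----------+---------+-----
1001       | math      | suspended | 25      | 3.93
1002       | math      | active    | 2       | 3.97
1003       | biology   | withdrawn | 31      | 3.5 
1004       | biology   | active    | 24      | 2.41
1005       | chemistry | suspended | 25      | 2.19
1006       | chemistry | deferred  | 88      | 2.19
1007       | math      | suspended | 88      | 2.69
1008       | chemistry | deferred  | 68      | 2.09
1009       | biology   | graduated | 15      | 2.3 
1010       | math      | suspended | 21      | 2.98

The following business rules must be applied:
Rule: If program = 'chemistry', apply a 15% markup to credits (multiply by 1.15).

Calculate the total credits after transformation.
414.15

Step 1: Records with program = 'chemistry' have total credits = 181
Step 2: Apply multiplier: 181 × 1.15 = 208.15
Step 3: Other records total: 206
Step 4: Final sum = 208.15 + 206 = 414.15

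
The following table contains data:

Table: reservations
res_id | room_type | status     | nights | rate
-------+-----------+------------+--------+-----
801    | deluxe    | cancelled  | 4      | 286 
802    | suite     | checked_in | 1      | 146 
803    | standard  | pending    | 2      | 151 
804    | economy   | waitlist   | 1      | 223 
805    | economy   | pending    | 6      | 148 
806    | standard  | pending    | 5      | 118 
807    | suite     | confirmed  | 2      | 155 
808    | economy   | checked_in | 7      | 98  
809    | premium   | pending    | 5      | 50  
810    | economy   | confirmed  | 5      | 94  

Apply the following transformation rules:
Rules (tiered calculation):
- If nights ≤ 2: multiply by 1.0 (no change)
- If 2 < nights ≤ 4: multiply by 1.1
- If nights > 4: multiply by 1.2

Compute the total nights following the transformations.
44.0

Step 1: Tier 1 (nights ≤ 2): 4 records, sum = 6 × 1.0 = 6.0
Step 2: Tier 2 (2 < nights ≤ 4): 1 records, sum = 4 × 1.1 = 4.4
Step 3: Tier 3 (nights > 4): 5 records, sum = 28 × 1.2 = 33.6
Step 4: Final sum = 6.0 + 4.4 + 33.6 = 44.0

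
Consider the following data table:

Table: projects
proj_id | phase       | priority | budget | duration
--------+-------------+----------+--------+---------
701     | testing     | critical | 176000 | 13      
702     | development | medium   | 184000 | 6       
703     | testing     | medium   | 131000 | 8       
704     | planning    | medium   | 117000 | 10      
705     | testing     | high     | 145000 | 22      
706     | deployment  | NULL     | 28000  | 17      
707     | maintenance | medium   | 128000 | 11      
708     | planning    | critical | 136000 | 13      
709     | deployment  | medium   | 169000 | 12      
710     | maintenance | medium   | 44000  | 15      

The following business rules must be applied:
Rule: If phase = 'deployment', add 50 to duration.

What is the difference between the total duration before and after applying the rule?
100

Step 1: Original sum of duration = 127
Step 2: 2 records have phase = 'deployment'
Step 3: Each affected record changes by 50
Step 4: Total change = 2 × 50 = 100
Step 5: New sum = 127 + 100 = 227
Step 6: Difference = |227 - 127| = 100
        (Sum increased by 100)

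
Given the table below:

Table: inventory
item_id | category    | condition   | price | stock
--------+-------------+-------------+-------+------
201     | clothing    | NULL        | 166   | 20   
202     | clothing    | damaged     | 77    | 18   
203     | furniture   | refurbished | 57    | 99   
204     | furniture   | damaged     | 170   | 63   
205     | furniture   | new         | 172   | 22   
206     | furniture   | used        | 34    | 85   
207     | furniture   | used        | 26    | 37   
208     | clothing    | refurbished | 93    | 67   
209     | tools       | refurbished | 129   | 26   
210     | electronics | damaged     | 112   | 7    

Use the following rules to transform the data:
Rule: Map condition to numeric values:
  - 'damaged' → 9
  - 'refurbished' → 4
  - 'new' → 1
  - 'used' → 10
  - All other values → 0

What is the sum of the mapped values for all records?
60

Step 1: Apply mapping to each record
Step 2: Count by status:
  'damaged': 3 records × 9 = 27
  'refurbished': 3 records × 4 = 12
  'new': 1 records × 1 = 1
  'used': 2 records × 10 = 20
Step 3: Sum all mapped values = 60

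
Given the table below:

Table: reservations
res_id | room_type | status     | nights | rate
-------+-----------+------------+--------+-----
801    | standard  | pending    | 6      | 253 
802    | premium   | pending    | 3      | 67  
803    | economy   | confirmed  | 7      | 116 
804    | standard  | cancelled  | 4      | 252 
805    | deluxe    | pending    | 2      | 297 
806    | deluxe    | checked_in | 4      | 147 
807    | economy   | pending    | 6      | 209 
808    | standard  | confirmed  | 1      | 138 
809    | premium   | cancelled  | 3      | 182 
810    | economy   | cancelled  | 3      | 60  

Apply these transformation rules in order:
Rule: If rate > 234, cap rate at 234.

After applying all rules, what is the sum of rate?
1621

Step 1: 3 records have rate > 234
Step 2: These records originally summed to 802
Step 3: After capping: 3 × 234 = 702
Step 4: Unaffected records sum: 919
Step 5: Final sum = 702 + 919 = 1621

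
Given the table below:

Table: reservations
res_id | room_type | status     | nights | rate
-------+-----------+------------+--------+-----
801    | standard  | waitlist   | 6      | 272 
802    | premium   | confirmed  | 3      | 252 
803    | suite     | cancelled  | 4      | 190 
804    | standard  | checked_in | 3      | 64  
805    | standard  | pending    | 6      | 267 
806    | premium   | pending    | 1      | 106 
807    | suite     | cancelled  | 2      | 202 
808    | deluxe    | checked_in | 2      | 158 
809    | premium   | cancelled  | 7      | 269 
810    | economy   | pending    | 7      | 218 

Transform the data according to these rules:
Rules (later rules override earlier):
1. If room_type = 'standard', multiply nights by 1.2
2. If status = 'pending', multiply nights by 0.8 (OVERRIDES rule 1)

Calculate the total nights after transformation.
40.0

Step 1: Rule 2 takes priority for records with status = 'pending'
  - 3 records: 14 × 0.8 = 11.2
Step 2: Rule 1 applies to remaining records with room_type = 'standard'
  - 2 records: 9 × 1.2 = 10.8
Step 3: Other records unchanged: 18
Step 4: Final sum = 11.2 + 10.8 + 18 = 40.0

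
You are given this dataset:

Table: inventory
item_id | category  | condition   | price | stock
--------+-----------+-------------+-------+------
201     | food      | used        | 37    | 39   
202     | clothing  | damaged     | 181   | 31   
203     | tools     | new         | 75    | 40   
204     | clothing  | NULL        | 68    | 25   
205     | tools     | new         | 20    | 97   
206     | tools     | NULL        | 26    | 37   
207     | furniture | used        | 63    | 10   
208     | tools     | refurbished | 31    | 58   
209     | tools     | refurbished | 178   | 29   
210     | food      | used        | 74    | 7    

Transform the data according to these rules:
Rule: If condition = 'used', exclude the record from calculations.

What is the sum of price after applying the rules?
579

Step 1: Identify records where condition = 'used'
Step 2: The excluded records sum to 174
Step 3: Original total price = 753
Step 4: Remaining total = 753 - 174 = 579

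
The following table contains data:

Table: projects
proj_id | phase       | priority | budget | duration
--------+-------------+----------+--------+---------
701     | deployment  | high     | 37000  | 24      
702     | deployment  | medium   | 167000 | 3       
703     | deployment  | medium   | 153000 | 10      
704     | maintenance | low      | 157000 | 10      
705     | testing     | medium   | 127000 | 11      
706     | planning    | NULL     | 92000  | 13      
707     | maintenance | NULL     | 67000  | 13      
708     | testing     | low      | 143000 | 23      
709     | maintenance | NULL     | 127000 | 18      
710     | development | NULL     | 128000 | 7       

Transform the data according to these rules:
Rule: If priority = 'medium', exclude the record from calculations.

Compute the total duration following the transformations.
108

Step 1: Identify records where priority = 'medium'
Step 2: The excluded records sum to 24
Step 3: Original total duration = 132
Step 4: Remaining total = 132 - 24 = 108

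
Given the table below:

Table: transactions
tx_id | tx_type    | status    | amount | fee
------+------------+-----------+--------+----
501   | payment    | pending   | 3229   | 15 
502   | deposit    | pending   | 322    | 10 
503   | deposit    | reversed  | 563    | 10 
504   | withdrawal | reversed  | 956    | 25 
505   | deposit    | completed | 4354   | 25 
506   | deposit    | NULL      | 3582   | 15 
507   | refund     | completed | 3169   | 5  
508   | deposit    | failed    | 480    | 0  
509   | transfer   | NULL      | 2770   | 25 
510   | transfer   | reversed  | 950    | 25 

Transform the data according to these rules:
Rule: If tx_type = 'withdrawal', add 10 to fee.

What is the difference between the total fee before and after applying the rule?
10

Step 1: Original sum of fee = 155
Step 2: 1 records have tx_type = 'withdrawal'
Step 3: Each affected record changes by 10
Step 4: Total change = 1 × 10 = 10
Step 5: New sum = 155 + 10 = 165
Step 6: Difference = |165 - 155| = 10
        (Sum increased by 10)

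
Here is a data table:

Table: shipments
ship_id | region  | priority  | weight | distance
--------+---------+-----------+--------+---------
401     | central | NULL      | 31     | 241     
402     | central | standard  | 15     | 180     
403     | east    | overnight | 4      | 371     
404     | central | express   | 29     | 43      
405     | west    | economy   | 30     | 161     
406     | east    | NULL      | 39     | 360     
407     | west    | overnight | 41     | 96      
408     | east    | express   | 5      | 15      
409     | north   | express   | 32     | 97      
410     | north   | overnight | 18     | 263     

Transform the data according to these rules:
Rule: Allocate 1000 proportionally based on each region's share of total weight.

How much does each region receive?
central: 307.38, east: 196.72, north: 204.92, west: 290.98

Step 1: Calculate total weight = 244
Step 2: Calculate each region's proportion:
  central: 75/244 = 30.74% → 307.38
  east: 48/244 = 19.67% → 196.72
  north: 50/244 = 20.49% → 204.92
  west: 71/244 = 29.10% → 290.98
Step 3: Verify: sum of allocations ≈ 1000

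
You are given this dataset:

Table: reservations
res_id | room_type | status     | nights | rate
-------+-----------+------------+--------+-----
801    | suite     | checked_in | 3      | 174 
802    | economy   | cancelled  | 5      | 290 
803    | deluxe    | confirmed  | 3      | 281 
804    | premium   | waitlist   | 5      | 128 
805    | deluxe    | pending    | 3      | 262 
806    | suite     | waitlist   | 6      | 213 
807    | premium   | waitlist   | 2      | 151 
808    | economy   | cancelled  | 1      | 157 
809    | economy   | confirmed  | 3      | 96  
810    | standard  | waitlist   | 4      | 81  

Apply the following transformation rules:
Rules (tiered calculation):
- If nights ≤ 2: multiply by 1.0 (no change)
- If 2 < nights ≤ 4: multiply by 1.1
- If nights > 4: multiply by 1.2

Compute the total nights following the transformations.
39.8

Step 1: Tier 1 (nights ≤ 2): 2 records, sum = 3 × 1.0 = 3.0
Step 2: Tier 2 (2 < nights ≤ 4): 5 records, sum = 16 × 1.1 = 17.6
Step 3: Tier 3 (nights > 4): 3 records, sum = 16 × 1.2 = 19.2
Step 4: Final sum = 3.0 + 17.6 + 19.2 = 39.8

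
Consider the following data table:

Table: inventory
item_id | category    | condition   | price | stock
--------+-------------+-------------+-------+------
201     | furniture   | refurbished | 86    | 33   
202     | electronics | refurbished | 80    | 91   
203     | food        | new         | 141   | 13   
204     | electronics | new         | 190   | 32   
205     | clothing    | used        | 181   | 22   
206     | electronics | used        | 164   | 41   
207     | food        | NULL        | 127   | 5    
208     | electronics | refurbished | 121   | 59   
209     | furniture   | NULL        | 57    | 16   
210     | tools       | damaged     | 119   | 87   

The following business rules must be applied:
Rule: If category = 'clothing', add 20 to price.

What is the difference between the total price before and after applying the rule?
20

Step 1: Original sum of price = 1266
Step 2: 1 records have category = 'clothing'
Step 3: Each affected record changes by 20
Step 4: Total change = 1 × 20 = 20
Step 5: New sum = 1266 + 20 = 1286
Step 6: Difference = |1286 - 1266| = 20
        (Sum increased by 20)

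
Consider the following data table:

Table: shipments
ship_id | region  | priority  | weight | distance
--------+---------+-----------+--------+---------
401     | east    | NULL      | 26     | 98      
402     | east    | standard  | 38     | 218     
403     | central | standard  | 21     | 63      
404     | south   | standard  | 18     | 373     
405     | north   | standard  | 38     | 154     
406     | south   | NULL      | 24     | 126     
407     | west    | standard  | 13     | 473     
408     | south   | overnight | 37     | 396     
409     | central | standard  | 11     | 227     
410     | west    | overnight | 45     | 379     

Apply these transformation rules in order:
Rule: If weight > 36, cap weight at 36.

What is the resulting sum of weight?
257

Step 1: 4 records have weight > 36
Step 2: These records originally summed to 158
Step 3: After capping: 4 × 36 = 144
Step 4: Unaffected records sum: 113
Step 5: Final sum = 144 + 113 = 257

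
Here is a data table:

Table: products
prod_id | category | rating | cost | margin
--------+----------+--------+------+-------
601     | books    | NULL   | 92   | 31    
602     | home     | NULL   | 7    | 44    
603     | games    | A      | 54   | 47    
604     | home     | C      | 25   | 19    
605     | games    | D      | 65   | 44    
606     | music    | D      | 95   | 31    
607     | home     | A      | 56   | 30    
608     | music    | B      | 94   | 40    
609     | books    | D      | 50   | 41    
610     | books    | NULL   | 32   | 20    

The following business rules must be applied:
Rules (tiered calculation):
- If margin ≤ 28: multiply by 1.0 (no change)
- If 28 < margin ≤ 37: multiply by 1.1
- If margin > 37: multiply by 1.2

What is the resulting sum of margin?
399.4

Step 1: Tier 1 (margin ≤ 28): 2 records, sum = 39 × 1.0 = 39.0
Step 2: Tier 2 (28 < margin ≤ 37): 3 records, sum = 92 × 1.1 = 101.2
Step 3: Tier 3 (margin > 37): 5 records, sum = 216 × 1.2 = 259.2
Step 4: Final sum = 39.0 + 101.2 + 259.2 = 399.4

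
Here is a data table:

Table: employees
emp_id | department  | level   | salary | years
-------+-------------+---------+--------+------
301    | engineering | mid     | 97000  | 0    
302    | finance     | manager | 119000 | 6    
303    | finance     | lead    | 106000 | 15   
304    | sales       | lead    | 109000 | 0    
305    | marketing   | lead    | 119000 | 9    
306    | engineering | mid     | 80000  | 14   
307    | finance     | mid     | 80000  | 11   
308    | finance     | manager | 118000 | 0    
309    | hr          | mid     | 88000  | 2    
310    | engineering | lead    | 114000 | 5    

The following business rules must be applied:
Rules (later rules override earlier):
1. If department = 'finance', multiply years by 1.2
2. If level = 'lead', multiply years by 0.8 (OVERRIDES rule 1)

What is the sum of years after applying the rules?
59.6

Step 1: Rule 2 takes priority for records with level = 'lead'
  - 4 records: 29 × 0.8 = 23.2
Step 2: Rule 1 applies to remaining records with department = 'finance'
  - 3 records: 17 × 1.2 = 20.4
Step 3: Other records unchanged: 16
Step 4: Final sum = 23.2 + 20.4 + 16 = 59.6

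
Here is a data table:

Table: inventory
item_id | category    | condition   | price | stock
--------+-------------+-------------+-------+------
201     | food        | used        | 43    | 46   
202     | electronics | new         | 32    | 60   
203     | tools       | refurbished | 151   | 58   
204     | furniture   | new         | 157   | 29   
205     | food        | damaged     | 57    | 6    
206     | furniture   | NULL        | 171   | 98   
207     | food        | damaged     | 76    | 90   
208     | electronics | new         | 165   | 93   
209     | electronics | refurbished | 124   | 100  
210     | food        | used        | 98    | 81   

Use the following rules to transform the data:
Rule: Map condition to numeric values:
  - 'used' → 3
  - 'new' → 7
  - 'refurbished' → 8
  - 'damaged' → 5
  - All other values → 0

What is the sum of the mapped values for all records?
53

Step 1: Apply mapping to each record
Step 2: Count by status:
  'used': 2 records × 3 = 6
  'new': 3 records × 7 = 21
  'refurbished': 2 records × 8 = 16
  'damaged': 2 records × 5 = 10
Step 3: Sum all mapped values = 53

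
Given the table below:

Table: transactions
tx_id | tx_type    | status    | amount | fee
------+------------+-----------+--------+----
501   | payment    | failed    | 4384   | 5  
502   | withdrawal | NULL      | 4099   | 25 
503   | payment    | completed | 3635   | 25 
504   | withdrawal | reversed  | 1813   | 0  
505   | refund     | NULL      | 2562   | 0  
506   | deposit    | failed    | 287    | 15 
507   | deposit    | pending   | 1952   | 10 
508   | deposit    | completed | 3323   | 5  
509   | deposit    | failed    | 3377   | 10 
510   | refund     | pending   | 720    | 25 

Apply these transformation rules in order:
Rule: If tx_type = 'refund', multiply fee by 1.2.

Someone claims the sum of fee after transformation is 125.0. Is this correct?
Yes, the result is correct.

Step 1: Calculate the correct sum after transformation
Step 2: Apply multiplier 1.2 to records where tx_type = 'refund'
Step 3: Correct result = 125.0
Step 4: Claimed result = 125.0
Step 5: 125.0 = 125.0 ✓
Conclusion: The claimed result is correct.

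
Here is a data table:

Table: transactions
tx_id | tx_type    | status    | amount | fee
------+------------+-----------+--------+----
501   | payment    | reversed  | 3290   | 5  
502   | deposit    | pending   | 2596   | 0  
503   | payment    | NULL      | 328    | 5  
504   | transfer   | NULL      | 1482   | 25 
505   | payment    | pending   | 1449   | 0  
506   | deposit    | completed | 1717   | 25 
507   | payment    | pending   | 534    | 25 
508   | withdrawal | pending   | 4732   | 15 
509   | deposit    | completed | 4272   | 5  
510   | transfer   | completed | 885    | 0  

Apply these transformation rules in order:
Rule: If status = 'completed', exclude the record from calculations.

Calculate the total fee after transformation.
75

Step 1: Identify records where status = 'completed'
Step 2: The excluded records sum to 30
Step 3: Original total fee = 105
Step 4: Remaining total = 105 - 30 = 75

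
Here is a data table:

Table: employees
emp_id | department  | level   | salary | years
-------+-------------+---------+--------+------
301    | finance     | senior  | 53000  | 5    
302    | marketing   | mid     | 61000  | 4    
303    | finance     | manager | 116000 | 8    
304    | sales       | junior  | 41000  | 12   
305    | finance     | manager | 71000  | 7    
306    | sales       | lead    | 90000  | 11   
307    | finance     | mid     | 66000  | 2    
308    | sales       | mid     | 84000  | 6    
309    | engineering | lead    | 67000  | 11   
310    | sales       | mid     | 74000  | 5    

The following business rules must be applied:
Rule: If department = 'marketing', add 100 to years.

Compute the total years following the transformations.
171

Step 1: Count records where department = 'marketing': 1
Step 2: Total bonus added: 1 × 100 = 100
Step 3: Original sum of years: 71
Step 4: Final sum = 71 + 100 = 171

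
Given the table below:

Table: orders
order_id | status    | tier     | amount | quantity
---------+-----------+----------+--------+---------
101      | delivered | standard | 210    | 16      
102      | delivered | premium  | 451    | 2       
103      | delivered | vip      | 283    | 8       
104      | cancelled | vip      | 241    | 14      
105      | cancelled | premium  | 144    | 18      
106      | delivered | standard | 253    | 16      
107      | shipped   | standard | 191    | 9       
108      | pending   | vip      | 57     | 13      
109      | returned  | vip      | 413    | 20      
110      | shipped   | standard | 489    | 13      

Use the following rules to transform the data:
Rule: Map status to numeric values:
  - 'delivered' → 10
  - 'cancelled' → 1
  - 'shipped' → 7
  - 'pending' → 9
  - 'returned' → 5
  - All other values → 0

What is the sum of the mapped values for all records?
70

Step 1: Apply mapping to each record
Step 2: Count by status:
  'delivered': 4 records × 10 = 40
  'cancelled': 2 records × 1 = 2
  'shipped': 2 records × 7 = 14
  'pending': 1 records × 9 = 9
  'returned': 1 records × 5 = 5
Step 3: Sum all mapped values = 70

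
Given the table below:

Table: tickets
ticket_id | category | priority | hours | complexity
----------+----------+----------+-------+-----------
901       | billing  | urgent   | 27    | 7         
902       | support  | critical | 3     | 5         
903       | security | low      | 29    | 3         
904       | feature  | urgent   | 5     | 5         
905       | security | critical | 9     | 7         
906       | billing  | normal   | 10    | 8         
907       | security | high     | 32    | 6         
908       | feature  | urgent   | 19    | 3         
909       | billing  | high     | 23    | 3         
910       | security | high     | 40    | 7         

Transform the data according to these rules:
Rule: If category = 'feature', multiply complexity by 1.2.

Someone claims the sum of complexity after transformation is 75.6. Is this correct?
No, the correct result is 55.6.

Step 1: Calculate the correct sum after transformation
Step 2: Apply multiplier 1.2 to records where category = 'feature'
Step 3: Correct result = 55.6
Step 4: Claimed result = 75.6
Step 5: 55.6 ≠ 75.6
Conclusion: The claimed result is incorrect. The correct answer is 55.6.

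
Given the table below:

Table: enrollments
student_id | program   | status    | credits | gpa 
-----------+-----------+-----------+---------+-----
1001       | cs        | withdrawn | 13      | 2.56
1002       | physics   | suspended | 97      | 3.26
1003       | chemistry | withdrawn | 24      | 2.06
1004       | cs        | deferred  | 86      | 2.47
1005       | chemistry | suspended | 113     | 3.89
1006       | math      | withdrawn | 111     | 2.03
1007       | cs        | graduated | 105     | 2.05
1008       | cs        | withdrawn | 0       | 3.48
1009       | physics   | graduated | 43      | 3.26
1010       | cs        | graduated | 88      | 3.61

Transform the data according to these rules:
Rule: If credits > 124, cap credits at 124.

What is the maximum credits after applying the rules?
113

Step 1: Original maximum credits = 113
Step 2: Check cap of 124 against maximum
Step 3: No records exceed the cap (max 113 <= cap 124), so no capping applies
Step 4: Maximum after transformation = 113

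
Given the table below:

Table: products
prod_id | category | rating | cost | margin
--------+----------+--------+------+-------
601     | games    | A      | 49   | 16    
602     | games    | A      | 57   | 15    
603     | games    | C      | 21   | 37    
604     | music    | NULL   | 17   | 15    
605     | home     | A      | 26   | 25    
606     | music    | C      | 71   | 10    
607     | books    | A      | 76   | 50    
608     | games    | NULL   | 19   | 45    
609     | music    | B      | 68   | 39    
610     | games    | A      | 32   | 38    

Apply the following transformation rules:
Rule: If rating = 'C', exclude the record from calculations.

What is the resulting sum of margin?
243

Step 1: Identify records where rating = 'C'
Step 2: The excluded records sum to 47
Step 3: Original total margin = 290
Step 4: Remaining total = 290 - 47 = 243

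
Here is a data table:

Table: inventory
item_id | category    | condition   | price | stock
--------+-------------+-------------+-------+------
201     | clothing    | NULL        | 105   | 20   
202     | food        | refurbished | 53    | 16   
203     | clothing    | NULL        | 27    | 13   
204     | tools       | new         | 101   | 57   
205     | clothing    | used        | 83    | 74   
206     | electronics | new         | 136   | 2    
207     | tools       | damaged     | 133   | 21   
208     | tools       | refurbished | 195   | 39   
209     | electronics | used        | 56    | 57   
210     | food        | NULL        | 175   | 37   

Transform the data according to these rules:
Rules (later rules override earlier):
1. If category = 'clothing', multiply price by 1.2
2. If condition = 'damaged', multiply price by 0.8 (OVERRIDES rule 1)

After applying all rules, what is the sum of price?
1080.4

Step 1: Rule 2 takes priority for records with condition = 'damaged'
  - 1 records: 133 × 0.8 = 106.4
Step 2: Rule 1 applies to remaining records with category = 'clothing'
  - 3 records: 215 × 1.2 = 258.0
Step 3: Other records unchanged: 716
Step 4: Final sum = 106.4 + 258.0 + 716 = 1080.4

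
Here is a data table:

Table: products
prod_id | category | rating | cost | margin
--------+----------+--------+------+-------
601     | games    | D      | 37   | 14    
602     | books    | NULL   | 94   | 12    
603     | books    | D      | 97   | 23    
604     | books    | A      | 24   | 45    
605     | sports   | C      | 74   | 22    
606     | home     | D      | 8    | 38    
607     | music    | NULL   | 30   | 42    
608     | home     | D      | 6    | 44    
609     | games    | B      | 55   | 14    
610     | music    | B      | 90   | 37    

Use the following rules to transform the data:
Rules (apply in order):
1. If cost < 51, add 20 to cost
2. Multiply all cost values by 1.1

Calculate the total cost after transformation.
676.5

Step 1: Apply Rule 1 - Add 20 to records with cost < 51
  - 5 records affected: 105 + (5 × 20) = 205
  - Unaffected records: 410
  - Sum after Rule 1: 615
Step 2: Apply Rule 2 - Multiply all by 1.1
  - 615 × 1.1 = 676.5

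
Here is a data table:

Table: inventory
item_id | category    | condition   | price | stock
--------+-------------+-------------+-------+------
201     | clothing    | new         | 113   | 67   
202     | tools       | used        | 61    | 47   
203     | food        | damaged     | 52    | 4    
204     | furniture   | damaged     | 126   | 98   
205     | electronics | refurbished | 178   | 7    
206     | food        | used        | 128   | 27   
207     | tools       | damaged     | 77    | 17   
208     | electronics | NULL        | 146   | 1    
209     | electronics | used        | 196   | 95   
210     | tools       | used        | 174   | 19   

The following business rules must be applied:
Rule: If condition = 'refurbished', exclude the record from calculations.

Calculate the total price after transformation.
1073

Step 1: Identify records where condition = 'refurbished'
Step 2: The excluded records sum to 178
Step 3: Original total price = 1251
Step 4: Remaining total = 1251 - 178 = 1073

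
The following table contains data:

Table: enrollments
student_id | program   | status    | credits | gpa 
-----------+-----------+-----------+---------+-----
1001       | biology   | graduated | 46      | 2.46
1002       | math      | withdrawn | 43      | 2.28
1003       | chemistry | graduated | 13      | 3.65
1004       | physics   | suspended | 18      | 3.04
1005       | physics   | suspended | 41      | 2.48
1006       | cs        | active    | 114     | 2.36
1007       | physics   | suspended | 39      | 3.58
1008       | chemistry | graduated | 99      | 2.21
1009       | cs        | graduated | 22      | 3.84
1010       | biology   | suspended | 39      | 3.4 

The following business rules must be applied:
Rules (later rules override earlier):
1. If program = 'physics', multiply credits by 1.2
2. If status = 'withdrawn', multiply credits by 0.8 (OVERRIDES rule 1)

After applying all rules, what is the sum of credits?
485.0

Step 1: Rule 2 takes priority for records with status = 'withdrawn'
  - 1 records: 43 × 0.8 = 34.4
Step 2: Rule 1 applies to remaining records with program = 'physics'
  - 3 records: 98 × 1.2 = 117.6
Step 3: Other records unchanged: 333
Step 4: Final sum = 34.4 + 117.6 + 333 = 485.0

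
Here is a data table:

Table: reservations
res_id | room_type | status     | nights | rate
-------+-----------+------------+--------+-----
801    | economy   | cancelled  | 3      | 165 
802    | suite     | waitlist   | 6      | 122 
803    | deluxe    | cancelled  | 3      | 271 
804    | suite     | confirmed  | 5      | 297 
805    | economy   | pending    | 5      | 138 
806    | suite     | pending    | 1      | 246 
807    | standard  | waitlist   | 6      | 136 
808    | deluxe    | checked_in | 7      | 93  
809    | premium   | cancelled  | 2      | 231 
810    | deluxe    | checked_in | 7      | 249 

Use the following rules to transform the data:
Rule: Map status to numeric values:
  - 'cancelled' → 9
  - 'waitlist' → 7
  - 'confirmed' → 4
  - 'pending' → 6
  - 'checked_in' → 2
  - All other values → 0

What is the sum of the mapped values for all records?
61

Step 1: Apply mapping to each record
Step 2: Count by status:
  'cancelled': 3 records × 9 = 27
  'waitlist': 2 records × 7 = 14
  'confirmed': 1 records × 4 = 4
  'pending': 2 records × 6 = 12
  'checked_in': 2 records × 2 = 4
Step 3: Sum all mapped values = 61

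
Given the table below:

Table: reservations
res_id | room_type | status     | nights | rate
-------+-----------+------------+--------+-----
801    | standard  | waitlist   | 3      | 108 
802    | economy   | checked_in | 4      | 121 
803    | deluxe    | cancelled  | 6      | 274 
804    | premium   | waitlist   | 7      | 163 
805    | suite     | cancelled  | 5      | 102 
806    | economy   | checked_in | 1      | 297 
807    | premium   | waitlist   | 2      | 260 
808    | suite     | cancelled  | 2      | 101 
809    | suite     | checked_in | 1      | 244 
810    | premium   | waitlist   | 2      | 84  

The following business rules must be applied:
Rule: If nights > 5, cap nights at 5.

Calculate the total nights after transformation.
30

Step 1: 2 records have nights > 5
Step 2: These records originally summed to 13
Step 3: After capping: 2 × 5 = 10
Step 4: Unaffected records sum: 20
Step 5: Final sum = 10 + 20 = 30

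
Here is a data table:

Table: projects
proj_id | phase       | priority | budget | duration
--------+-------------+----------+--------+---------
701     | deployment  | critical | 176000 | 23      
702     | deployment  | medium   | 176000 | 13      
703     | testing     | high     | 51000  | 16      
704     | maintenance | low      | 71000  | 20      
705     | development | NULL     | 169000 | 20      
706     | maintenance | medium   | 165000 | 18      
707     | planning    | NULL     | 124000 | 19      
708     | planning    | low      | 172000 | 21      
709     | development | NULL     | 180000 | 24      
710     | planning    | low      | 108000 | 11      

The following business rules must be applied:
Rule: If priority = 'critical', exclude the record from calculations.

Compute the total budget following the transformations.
1216000

Step 1: Identify records where priority = 'critical'
Step 2: The excluded records sum to 176000
Step 3: Original total budget = 1392000
Step 4: Remaining total = 1392000 - 176000 = 1216000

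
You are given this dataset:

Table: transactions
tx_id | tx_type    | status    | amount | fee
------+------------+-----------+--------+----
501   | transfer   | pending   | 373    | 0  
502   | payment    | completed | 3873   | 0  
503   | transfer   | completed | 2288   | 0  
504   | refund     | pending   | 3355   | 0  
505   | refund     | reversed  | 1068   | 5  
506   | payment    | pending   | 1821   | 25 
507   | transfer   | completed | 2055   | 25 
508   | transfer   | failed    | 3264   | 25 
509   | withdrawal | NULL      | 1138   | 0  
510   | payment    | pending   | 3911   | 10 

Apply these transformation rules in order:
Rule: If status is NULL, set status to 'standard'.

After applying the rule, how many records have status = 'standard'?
1

Step 1: Count records where status IS NULL
Step 2: Found 1 records with NULL status
Step 3: These records will have status set to 'standard'
Step 4: Records already having status = 'standard': 0
Step 5: Answer: 1 + 0 = 1 records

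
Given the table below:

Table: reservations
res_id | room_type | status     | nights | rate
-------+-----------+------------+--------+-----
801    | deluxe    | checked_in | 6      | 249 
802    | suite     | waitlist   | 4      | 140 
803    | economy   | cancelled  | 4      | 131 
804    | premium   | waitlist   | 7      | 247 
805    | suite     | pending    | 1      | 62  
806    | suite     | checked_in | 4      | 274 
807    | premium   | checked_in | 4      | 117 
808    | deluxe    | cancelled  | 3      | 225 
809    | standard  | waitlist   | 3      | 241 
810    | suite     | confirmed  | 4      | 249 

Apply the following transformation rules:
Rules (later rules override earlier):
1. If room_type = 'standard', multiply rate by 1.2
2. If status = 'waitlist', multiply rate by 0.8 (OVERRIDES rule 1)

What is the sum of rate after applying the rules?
1809.4

Step 1: Rule 2 takes priority for records with status = 'waitlist'
  - 3 records: 628 × 0.8 = 502.4
Step 2: Rule 1 applies to remaining records with room_type = 'standard'
  - 0 records: 0 × 1.2 = 0.0
Step 3: Other records unchanged: 1307
Step 4: Final sum = 502.4 + 0.0 + 1307 = 1809.4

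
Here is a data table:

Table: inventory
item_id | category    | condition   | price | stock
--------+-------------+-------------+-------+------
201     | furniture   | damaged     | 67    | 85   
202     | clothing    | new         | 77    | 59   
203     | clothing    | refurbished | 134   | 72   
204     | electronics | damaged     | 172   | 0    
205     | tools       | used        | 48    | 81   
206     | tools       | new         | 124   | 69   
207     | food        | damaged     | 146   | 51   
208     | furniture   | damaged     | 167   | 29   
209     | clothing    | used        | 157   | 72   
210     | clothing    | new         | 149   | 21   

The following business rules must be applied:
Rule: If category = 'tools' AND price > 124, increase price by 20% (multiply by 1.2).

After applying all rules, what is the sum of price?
1241

Step 1: Find records where category = 'tools' AND price > 124
Step 2: 0 records match, summing to 0
Step 3: After multiplier: 0 × 1.2 = 0.0
Step 4: Unaffected records sum: 1241
Step 5: Final sum = 0.0 + 1241 = 1241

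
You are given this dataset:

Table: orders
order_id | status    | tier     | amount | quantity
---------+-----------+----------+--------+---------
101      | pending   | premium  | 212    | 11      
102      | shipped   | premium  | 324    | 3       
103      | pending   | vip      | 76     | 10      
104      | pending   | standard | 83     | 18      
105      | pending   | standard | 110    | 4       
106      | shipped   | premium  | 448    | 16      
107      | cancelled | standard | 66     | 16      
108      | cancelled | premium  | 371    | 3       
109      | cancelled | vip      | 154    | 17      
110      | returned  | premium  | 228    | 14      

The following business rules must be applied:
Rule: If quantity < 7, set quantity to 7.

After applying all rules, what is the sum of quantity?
123

Step 1: 3 records have quantity < 7
Step 2: These records originally summed to 10
Step 3: After setting to minimum: 3 × 7 = 21
Step 4: Unaffected records sum: 102
Step 5: Final sum = 21 + 102 = 123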